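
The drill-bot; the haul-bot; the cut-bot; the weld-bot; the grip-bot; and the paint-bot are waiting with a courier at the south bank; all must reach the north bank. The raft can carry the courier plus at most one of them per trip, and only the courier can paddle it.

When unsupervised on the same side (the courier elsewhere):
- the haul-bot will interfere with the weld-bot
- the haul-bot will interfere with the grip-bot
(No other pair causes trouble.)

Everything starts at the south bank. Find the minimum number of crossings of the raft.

Counting alone: the courier can take at most 1 across per trip to the north bank, so moving all 6 needs at least 6 loaded trips out, with a return between consecutive ones — at least 11 crossings.
The safety rule pushes this higher. Following every safe sequence of crossings, the most of the 6 that can be at the north bank as the raft arrives there on crossing 11 is 5 — never all 6.
So no plan with fewer than 13 crossings exists, and this one achieves 13:
1. Courier goes to the north bank with the haul-bot.
2. Courier goes back to the south bank alone.
3. Courier goes to the north bank with the drill-bot.
4. Courier goes back to the south bank alone.
5. Courier goes to the north bank with the cut-bot.
6. Courier goes back to the south bank alone.
7. Courier goes to the north bank with the weld-bot.
8. Courier goes back to the south bank with the haul-bot.
9. Courier goes to the north bank with the grip-bot.
10. Courier goes back to the south bank alone.
11. Courier goes to the north bank with the paint-bot.
12. Courier goes back to the south bank alone.
13. Courier goes to the north bank with the haul-bot.

13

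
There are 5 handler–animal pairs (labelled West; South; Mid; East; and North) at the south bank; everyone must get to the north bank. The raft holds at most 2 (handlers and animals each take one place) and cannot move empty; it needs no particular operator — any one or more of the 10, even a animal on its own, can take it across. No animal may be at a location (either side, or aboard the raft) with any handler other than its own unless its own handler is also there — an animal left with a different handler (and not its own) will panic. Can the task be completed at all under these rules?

No

Following every safe sequence of crossings from the start, the most of the 10 that can be at the north bank as the raft arrives there on crossings 1, 3, 5, 7 is 2, 3, 4, 5 respectively; the best ever achieved is 5 of 10.
From crossing 9 on, no configuration arises that was not already reachable earlier: only 82 distinct safe configurations (who is on which side, and where the raft is) can ever be reached, none of them has everyone across, and every continuation just revisits them. So no valid plan exists.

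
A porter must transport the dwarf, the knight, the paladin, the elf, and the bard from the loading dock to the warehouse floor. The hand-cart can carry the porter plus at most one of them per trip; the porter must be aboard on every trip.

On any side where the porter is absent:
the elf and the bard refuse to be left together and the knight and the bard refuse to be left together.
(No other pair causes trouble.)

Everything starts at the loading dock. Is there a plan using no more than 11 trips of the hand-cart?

Yes — this plan uses 11 crossings (≤ 11):
1. Porter goes to the warehouse floor with the bard.  [the loading dock: the dwarf, the elf, the knight, the paladin | the warehouse floor: the bard]
2. Porter goes back to the loading dock alone.  [the loading dock: the dwarf, the elf, the knight, the paladin | the warehouse floor: the bard]
3. Porter goes to the warehouse floor with the dwarf.  [the loading dock: the elf, the knight, the paladin | the warehouse floor: the bard, the dwarf]
4. Porter goes back to the loading dock alone.  [the loading dock: the elf, the knight, the paladin | the warehouse floor: the bard, the dwarf]
5. Porter goes to the warehouse floor with the knight.  [the loading dock: the elf, the paladin | the warehouse floor: the bard, the dwarf, the knight]
6. Porter goes back to the loading dock with the bard.  [the loading dock: the bard, the elf, the paladin | the warehouse floor: the dwarf, the knight]
7. Porter goes to the warehouse floor with the elf.  [the loading dock: the bard, the paladin | the warehouse floor: the dwarf, the elf, the knight]
8. Porter goes back to the loading dock alone.  [the loading dock: the bard, the paladin | the warehouse floor: the dwarf, the elf, the knight]
9. Porter goes to the warehouse floor with the paladin.  [the loading dock: the bard | the warehouse floor: the dwarf, the elf, the knight, the paladin]
10. Porter goes back to the loading dock alone.  [the loading dock: the bard | the warehouse floor: the dwarf, the elf, the knight, the paladin]
11. Porter goes to the warehouse floor with the bard.  [the loading dock: — | the warehouse floor: the bard, the dwarf, the elf, the knight, the paladin]

Yes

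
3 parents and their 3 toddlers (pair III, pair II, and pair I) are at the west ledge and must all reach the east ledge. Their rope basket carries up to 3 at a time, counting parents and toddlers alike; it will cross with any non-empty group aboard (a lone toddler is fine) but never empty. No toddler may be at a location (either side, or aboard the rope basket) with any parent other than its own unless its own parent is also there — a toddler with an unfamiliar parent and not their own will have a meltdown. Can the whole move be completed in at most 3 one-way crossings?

No

Counting alone: each trip to the east ledge takes at most 3 across and each return brings at least 1 back, so after t trips out (and t−1 returns) at most 3t − (t−1) of the 6 are across; that first reaches 6 at t = 3, so at least 5 crossings are needed.
Since 3 < 5, 3 crossings cannot be enough. (The shortest complete plan in fact takes 5:)
1. parent III and toddler III cross → the east ledge.
2. parent III crosses ← the west ledge.
3. parent I, parent II, and parent III cross → the east ledge.
4. toddler III crosses ← the west ledge.
5. toddler I, toddler II, and toddler III cross → the east ledge.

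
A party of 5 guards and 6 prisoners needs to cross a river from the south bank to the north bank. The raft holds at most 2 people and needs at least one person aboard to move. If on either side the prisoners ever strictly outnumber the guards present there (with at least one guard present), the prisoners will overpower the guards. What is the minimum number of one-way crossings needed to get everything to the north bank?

The prisoners already outnumber the guards at the south bank before anyone moves, so the starting position itself is disallowed.

impossible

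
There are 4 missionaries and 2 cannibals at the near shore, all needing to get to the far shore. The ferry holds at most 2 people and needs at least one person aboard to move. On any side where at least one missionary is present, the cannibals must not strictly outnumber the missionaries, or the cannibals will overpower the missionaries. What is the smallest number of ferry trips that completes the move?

9

Counting alone: each trip to the far shore takes at most 2 across and each return brings at least 1 back, so after t trips out (and t−1 returns) at most 2t − (t−1) of the 6 are across; that first reaches 6 at t = 5, so at least 9 crossings are needed.
The plan below uses exactly 9 crossings, so it is optimal:
1. 2 cannibals → the far shore.  (the near shore: 4M 0C; the far shore: 0M 2C)
2. 1 cannibal ← the near shore.  (the near shore: 4M 1C; the far shore: 0M 1C)
3. 2 missionaries → the far shore.  (the near shore: 2M 1C; the far shore: 2M 1C)
4. 1 cannibal ← the near shore.  (the near shore: 2M 2C; the far shore: 2M 0C)
5. 2 cannibals → the far shore.  (the near shore: 2M 0C; the far shore: 2M 2C)
6. 1 cannibal ← the near shore.  (the near shore: 2M 1C; the far shore: 2M 1C)
7. 1 missionary and 1 cannibal → the far shore.  (the near shore: 1M 0C; the far shore: 3M 2C)
8. 1 cannibal ← the near shore.  (the near shore: 1M 1C; the far shore: 3M 1C)
9. 1 missionary and 1 cannibal → the far shore.  (the near shore: 0M 0C; the far shore: 4M 2C)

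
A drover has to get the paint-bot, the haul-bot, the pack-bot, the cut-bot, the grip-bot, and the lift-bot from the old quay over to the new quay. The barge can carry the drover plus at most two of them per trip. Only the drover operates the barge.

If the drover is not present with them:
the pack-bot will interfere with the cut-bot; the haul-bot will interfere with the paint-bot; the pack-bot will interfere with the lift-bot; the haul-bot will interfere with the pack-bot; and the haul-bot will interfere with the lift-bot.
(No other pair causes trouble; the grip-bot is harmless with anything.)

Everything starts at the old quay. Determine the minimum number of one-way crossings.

Counting alone: the drover can take at most 2 across per trip to the new quay, so moving all 6 needs at least 3 loaded trips out, with a return between consecutive ones — at least 5 crossings.
The safety rule pushes this higher. Following every safe sequence of crossings, the most of the 6 that can be at the new quay as the barge arrives there on crossings 5, 7 is 4, 5 respectively — never all 6.
So no plan with fewer than 9 crossings exists, and this one achieves 9:
1. Drover goes to the new quay with the haul-bot and the pack-bot.  [the old quay: the cut-bot, the grip-bot, the lift-bot, the paint-bot | the new quay: the haul-bot, the pack-bot]
2. Drover goes back to the old quay with the haul-bot.  [the old quay: the cut-bot, the grip-bot, the haul-bot, the lift-bot, the paint-bot | the new quay: the pack-bot]
3. Drover goes to the new quay with the haul-bot and the paint-bot.  [the old quay: the cut-bot, the grip-bot, the lift-bot | the new quay: the haul-bot, the pack-bot, the paint-bot]
4. Drover goes back to the old quay with the haul-bot.  [the old quay: the cut-bot, the grip-bot, the haul-bot, the lift-bot | the new quay: the pack-bot, the paint-bot]
5. Drover goes to the new quay with the grip-bot and the haul-bot.  [the old quay: the cut-bot, the lift-bot | the new quay: the grip-bot, the haul-bot, the pack-bot, the paint-bot]
6. Drover goes back to the old quay with the haul-bot.  [the old quay: the cut-bot, the haul-bot, the lift-bot | the new quay: the grip-bot, the pack-bot, the paint-bot]
7. Drover goes to the new quay with the cut-bot and the lift-bot.  [the old quay: the haul-bot | the new quay: the cut-bot, the grip-bot, the lift-bot, the pack-bot, the paint-bot]
8. Drover goes back to the old quay with the pack-bot.  [the old quay: the haul-bot, the pack-bot | the new quay: the cut-bot, the grip-bot, the lift-bot, the paint-bot]
9. Drover goes to the new quay with the haul-bot and the pack-bot.  [the old quay: — | the new quay: the cut-bot, the grip-bot, the haul-bot, the lift-bot, the pack-bot, the paint-bot]

9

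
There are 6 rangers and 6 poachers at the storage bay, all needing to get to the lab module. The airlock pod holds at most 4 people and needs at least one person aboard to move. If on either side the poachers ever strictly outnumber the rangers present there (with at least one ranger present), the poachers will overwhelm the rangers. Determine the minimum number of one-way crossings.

Counting alone: each trip to the lab module takes at most 4 across and each return brings at least 1 back, so after t trips out (and t−1 returns) at most 4t − (t−1) of the 12 are across; that first reaches 12 at t = 4, so at least 7 crossings are needed.
The safety rule pushes this higher. Following every safe sequence of crossings, the most of the 12 that can be at the lab module as the airlock pod arrives there on crossing 7 is 11 — never all 12.
So no plan with fewer than 9 crossings exists, and this one achieves 9:
1. 2 poachers → the lab module.  (the storage bay: 6R 4P; the lab module: 0R 2P)
2. 1 poacher ← the storage bay.  (the storage bay: 6R 5P; the lab module: 0R 1P)
3. 4 poachers → the lab module.  (the storage bay: 6R 1P; the lab module: 0R 5P)
4. 1 poacher ← the storage bay.  (the storage bay: 6R 2P; the lab module: 0R 4P)
5. 4 rangers → the lab module.  (the storage bay: 2R 2P; the lab module: 4R 4P)
6. 1 ranger and 1 poacher ← the storage bay.  (the storage bay: 3R 3P; the lab module: 3R 3P)
7. 2 rangers and 2 poachers → the lab module.  (the storage bay: 1R 1P; the lab module: 5R 5P)
8. 1 ranger and 1 poacher ← the storage bay.  (the storage bay: 2R 2P; the lab module: 4R 4P)
9. 2 rangers and 2 poachers → the lab module.  (the storage bay: 0R 0P; the lab module: 6R 6P)

9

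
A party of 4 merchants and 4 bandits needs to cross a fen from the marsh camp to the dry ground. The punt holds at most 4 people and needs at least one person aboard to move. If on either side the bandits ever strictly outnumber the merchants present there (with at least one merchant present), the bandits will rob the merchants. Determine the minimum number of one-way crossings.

Counting alone: each trip to the dry ground takes at most 4 across and each return brings at least 1 back, so after t trips out (and t−1 returns) at most 4t − (t−1) of the 8 are across; that first reaches 8 at t = 3, so at least 5 crossings are needed.
The plan below uses exactly 5 crossings, so it is optimal:
1. 2 bandits → the dry ground.  (the marsh camp: 4M 2B; the dry ground: 0M 2B)
2. 1 bandit ← the marsh camp.  (the marsh camp: 4M 3B; the dry ground: 0M 1B)
3. 4 merchants → the dry ground.  (the marsh camp: 0M 3B; the dry ground: 4M 1B)
4. 1 bandit ← the marsh camp.  (the marsh camp: 0M 4B; the dry ground: 4M 0B)
5. 4 bandits → the dry ground.  (the marsh camp: 0M 0B; the dry ground: 4M 4B)

5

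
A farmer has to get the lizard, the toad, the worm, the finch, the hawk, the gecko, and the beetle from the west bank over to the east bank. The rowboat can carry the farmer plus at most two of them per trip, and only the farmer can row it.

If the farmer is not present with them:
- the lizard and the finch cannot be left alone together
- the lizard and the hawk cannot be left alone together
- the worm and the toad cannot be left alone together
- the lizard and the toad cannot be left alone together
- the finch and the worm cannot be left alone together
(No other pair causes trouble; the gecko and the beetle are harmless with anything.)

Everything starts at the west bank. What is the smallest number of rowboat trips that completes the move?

Counting alone: the farmer can take at most 2 across per trip to the east bank, so moving all 7 needs at least 4 loaded trips out, with a return between consecutive ones — at least 7 crossings.
The safety rule pushes this higher. Following every safe sequence of crossings, the most of the 7 that can be at the east bank as the rowboat arrives there on crossing 7 is 6 — never all 7.
So no plan with fewer than 9 crossings exists, and this one achieves 9:
1. Farmer goes to the east bank with the lizard and the worm.  [the west bank: the beetle, the finch, the gecko, the hawk, the toad | the east bank: the lizard, the worm]
2. Farmer goes back to the west bank alone.  [the west bank: the beetle, the finch, the gecko, the hawk, the toad | the east bank: the lizard, the worm]
3. Farmer goes to the east bank with the toad.  [the west bank: the beetle, the finch, the gecko, the hawk | the east bank: the lizard, the toad, the worm]
4. Farmer goes back to the west bank with the lizard and the worm.  [the west bank: the beetle, the finch, the gecko, the hawk, the lizard, the worm | the east bank: the toad]
5. Farmer goes to the east bank with the finch and the hawk.  [the west bank: the beetle, the gecko, the lizard, the worm | the east bank: the finch, the hawk, the toad]
6. Farmer goes back to the west bank alone.  [the west bank: the beetle, the gecko, the lizard, the worm | the east bank: the finch, the hawk, the toad]
7. Farmer goes to the east bank with the beetle and the gecko.  [the west bank: the lizard, the worm | the east bank: the beetle, the finch, the gecko, the hawk, the toad]
8. Farmer goes back to the west bank alone.  [the west bank: the lizard, the worm | the east bank: the beetle, the finch, the gecko, the hawk, the toad]
9. Farmer goes to the east bank with the lizard and the worm.  [the west bank: — | the east bank: the beetle, the finch, the gecko, the hawk, the lizard, the toad, the worm]

9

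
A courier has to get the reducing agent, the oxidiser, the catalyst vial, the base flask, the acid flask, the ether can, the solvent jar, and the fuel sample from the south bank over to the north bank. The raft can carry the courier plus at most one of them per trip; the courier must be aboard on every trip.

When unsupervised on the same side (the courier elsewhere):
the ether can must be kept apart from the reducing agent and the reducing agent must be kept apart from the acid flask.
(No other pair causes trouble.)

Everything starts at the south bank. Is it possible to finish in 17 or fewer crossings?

Yes — this plan uses 17 crossings (≤ 17):
1. Courier goes to the north bank with the reducing agent.  [the south bank: the acid flask, the base flask, the catalyst vial, the ether can, the fuel sample, the oxidiser, the solvent jar | the north bank: the reducing agent]
2. Courier goes back to the south bank alone.  [the south bank: the acid flask, the base flask, the catalyst vial, the ether can, the fuel sample, the oxidiser, the solvent jar | the north bank: the reducing agent]
3. Courier goes to the north bank with the oxidiser.  [the south bank: the acid flask, the base flask, the catalyst vial, the ether can, the fuel sample, the solvent jar | the north bank: the oxidiser, the reducing agent]
4. Courier goes back to the south bank alone.  [the south bank: the acid flask, the base flask, the catalyst vial, the ether can, the fuel sample, the solvent jar | the north bank: the oxidiser, the reducing agent]
5. Courier goes to the north bank with the catalyst vial.  [the south bank: the acid flask, the base flask, the ether can, the fuel sample, the solvent jar | the north bank: the catalyst vial, the oxidiser, the reducing agent]
6. Courier goes back to the south bank alone.  [the south bank: the acid flask, the base flask, the ether can, the fuel sample, the solvent jar | the north bank: the catalyst vial, the oxidiser, the reducing agent]
7. Courier goes to the north bank with the base flask.  [the south bank: the acid flask, the ether can, the fuel sample, the solvent jar | the north bank: the base flask, the catalyst vial, the oxidiser, the reducing agent]
8. Courier goes back to the south bank alone.  [the south bank: the acid flask, the ether can, the fuel sample, the solvent jar | the north bank: the base flask, the catalyst vial, the oxidiser, the reducing agent]
9. Courier goes to the north bank with the acid flask.  [the south bank: the ether can, the fuel sample, the solvent jar | the north bank: the acid flask, the base flask, the catalyst vial, the oxidiser, the reducing agent]
10. Courier goes back to the south bank with the reducing agent.  [the south bank: the ether can, the fuel sample, the reducing agent, the solvent jar | the north bank: the acid flask, the base flask, the catalyst vial, the oxidiser]
11. Courier goes to the north bank with the ether can.  [the south bank: the fuel sample, the reducing agent, the solvent jar | the north bank: the acid flask, the base flask, the catalyst vial, the ether can, the oxidiser]
12. Courier goes back to the south bank alone.  [the south bank: the fuel sample, the reducing agent, the solvent jar | the north bank: the acid flask, the base flask, the catalyst vial, the ether can, the oxidiser]
13. Courier goes to the north bank with the solvent jar.  [the south bank: the fuel sample, the reducing agent | the north bank: the acid flask, the base flask, the catalyst vial, the ether can, the oxidiser, the solvent jar]
14. Courier goes back to the south bank alone.  [the south bank: the fuel sample, the reducing agent | the north bank: the acid flask, the base flask, the catalyst vial, the ether can, the oxidiser, the solvent jar]
15. Courier goes to the north bank with the fuel sample.  [the south bank: the reducing agent | the north bank: the acid flask, the base flask, the catalyst vial, the ether can, the fuel sample, the oxidiser, the solvent jar]
16. Courier goes back to the south bank alone.  [the south bank: the reducing agent | the north bank: the acid flask, the base flask, the catalyst vial, the ether can, the fuel sample, the oxidiser, the solvent jar]
17. Courier goes to the north bank with the reducing agent.  [the south bank: — | the north bank: the acid flask, the base flask, the catalyst vial, the ether can, the fuel sample, the oxidiser, the reducing agent, the solvent jar]

Yes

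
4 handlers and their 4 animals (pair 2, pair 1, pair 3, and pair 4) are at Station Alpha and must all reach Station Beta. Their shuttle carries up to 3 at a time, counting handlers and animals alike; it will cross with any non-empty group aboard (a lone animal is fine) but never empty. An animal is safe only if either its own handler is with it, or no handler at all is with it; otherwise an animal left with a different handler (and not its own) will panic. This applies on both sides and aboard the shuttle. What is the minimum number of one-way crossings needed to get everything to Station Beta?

9

Counting alone: each trip to Station Beta takes at most 3 across and each return brings at least 1 back, so after t trips out (and t−1 returns) at most 3t − (t−1) of the 8 are across; that first reaches 8 at t = 4, so at least 7 crossings are needed.
The safety rule pushes this higher. Following every safe sequence of crossings, the most of the 8 that can be at Station Beta as the shuttle arrives there on crossing 7 is 7 — never all 8.
So no plan with fewer than 9 crossings exists, and this one achieves 9:
1. animal 2 and handler 2 cross → Station Beta.
2. handler 2 crosses ← Station Alpha.
3. animal 1, handler 1, and handler 2 cross → Station Beta.
4. animal 2 and handler 2 cross ← Station Alpha.
5. handler 2, handler 3, and handler 4 cross → Station Beta.
6. animal 1 crosses ← Station Alpha.
7. animal 1 and animal 2 cross → Station Beta.
8. animal 2 crosses ← Station Alpha.
9. animal 2, animal 3, and animal 4 cross → Station Beta.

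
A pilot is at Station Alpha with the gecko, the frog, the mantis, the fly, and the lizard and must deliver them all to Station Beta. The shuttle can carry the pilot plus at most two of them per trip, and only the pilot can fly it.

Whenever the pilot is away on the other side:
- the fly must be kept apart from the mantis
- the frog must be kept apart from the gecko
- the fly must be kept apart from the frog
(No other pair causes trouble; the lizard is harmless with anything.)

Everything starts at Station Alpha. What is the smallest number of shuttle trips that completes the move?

Counting alone: the pilot can take at most 2 across per trip to Station Beta, so moving all 5 needs at least 3 loaded trips out, with a return between consecutive ones — at least 5 crossings.
The plan below uses exactly 5 crossings, so it is optimal:
1. Pilot goes to Station Beta with the fly and the gecko.  [Station Alpha: the frog, the lizard, the mantis | Station Beta: the fly, the gecko]
2. Pilot goes back to Station Alpha alone.  [Station Alpha: the frog, the lizard, the mantis | Station Beta: the fly, the gecko]
3. Pilot goes to Station Beta with the lizard.  [Station Alpha: the frog, the mantis | Station Beta: the fly, the gecko, the lizard]
4. Pilot goes back to Station Alpha alone.  [Station Alpha: the frog, the mantis | Station Beta: the fly, the gecko, the lizard]
5. Pilot goes to Station Beta with the frog and the mantis.  [Station Alpha: — | Station Beta: the fly, the frog, the gecko, the lizard, the mantis]

5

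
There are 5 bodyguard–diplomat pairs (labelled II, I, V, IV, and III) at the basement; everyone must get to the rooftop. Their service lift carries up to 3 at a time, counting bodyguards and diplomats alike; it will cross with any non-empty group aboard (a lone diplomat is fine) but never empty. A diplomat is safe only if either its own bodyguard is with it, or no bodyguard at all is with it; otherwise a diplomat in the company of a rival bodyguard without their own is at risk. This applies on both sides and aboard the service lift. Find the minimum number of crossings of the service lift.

11

Counting alone: each trip to the rooftop takes at most 3 across and each return brings at least 1 back, so after t trips out (and t−1 returns) at most 3t − (t−1) of the 10 are across; that first reaches 10 at t = 5, so at least 9 crossings are needed.
The safety rule pushes this higher. Following every safe sequence of crossings, the most of the 10 that can be at the rooftop as the service lift arrives there on crossing 9 is 9 — never all 10.
So no plan with fewer than 11 crossings exists, and this one achieves 11:
1. bodyguard II and diplomat II cross → the rooftop.
2. bodyguard II crosses ← the basement.
3. diplomat I, diplomat IV, and diplomat V cross → the rooftop.
4. diplomat II crosses ← the basement.
5. bodyguard I, bodyguard IV, and bodyguard V cross → the rooftop.
6. bodyguard I and diplomat I cross ← the basement.
7. bodyguard I, bodyguard II, and bodyguard III cross → the rooftop.
8. diplomat V crosses ← the basement.
9. diplomat I and diplomat II cross → the rooftop.
10. diplomat II crosses ← the basement.
11. diplomat II, diplomat III, and diplomat V cross → the rooftop.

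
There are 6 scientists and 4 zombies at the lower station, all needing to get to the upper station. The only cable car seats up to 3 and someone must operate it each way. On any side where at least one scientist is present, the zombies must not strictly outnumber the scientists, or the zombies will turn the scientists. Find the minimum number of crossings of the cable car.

9

Counting alone: each trip to the upper station takes at most 3 across and each return brings at least 1 back, so after t trips out (and t−1 returns) at most 3t − (t−1) of the 10 are across; that first reaches 10 at t = 5, so at least 9 crossings are needed.
The plan below uses exactly 9 crossings, so it is optimal:
1. 2 zombies → the upper station.  (the lower station: 6S 2Z; the upper station: 0S 2Z)
2. 1 zombie ← the lower station.  (the lower station: 6S 3Z; the upper station: 0S 1Z)
3. 3 zombies → the upper station.  (the lower station: 6S 0Z; the upper station: 0S 4Z)
4. 1 zombie ← the lower station.  (the lower station: 6S 1Z; the upper station: 0S 3Z)
5. 3 scientists → the upper station.  (the lower station: 3S 1Z; the upper station: 3S 3Z)
6. 1 zombie ← the lower station.  (the lower station: 3S 2Z; the upper station: 3S 2Z)
7. 1 scientist and 2 zombies → the upper station.  (the lower station: 2S 0Z; the upper station: 4S 4Z)
8. 1 zombie ← the lower station.  (the lower station: 2S 1Z; the upper station: 4S 3Z)
9. 2 scientists and 1 zombie → the upper station.  (the lower station: 0S 0Z; the upper station: 6S 4Z)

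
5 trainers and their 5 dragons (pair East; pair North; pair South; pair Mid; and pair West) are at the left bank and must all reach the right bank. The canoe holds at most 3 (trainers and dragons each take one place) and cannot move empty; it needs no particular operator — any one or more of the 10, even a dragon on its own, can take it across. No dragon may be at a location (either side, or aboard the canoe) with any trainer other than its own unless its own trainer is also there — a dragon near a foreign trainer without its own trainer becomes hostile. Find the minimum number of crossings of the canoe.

Counting alone: each trip to the right bank takes at most 3 across and each return brings at least 1 back, so after t trips out (and t−1 returns) at most 3t − (t−1) of the 10 are across; that first reaches 10 at t = 5, so at least 9 crossings are needed.
The safety rule pushes this higher. Following every safe sequence of crossings, the most of the 10 that can be at the right bank as the canoe arrives there on crossing 9 is 9 — never all 10.
So no plan with fewer than 11 crossings exists, and this one achieves 11:
1. dragon East and trainer East cross → the right bank.
2. trainer East crosses ← the left bank.
3. dragon Mid, dragon North, and dragon South cross → the right bank.
4. dragon East crosses ← the left bank.
5. trainer Mid, trainer North, and trainer South cross → the right bank.
6. dragon North and trainer North cross ← the left bank.
7. trainer East, trainer North, and trainer West cross → the right bank.
8. dragon South crosses ← the left bank.
9. dragon East and dragon North cross → the right bank.
10. dragon East crosses ← the left bank.
11. dragon East, dragon South, and dragon West cross → the right bank.

11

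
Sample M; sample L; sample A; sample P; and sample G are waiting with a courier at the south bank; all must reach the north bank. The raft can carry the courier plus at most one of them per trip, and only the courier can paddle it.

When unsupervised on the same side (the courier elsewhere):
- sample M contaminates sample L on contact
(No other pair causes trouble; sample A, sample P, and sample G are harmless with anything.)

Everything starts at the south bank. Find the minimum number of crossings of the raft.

9

Counting alone: the courier can take at most 1 across per trip to the north bank, so moving all 5 needs at least 5 loaded trips out, with a return between consecutive ones — at least 9 crossings.
The plan below uses exactly 9 crossings, so it is optimal:
1. Courier goes to the north bank with sample M.  [the south bank: sample A, sample G, sample L, sample P | the north bank: sample M]
2. Courier goes back to the south bank alone.  [the south bank: sample A, sample G, sample L, sample P | the north bank: sample M]
3. Courier goes to the north bank with sample A.  [the south bank: sample G, sample L, sample P | the north bank: sample A, sample M]
4. Courier goes back to the south bank alone.  [the south bank: sample G, sample L, sample P | the north bank: sample A, sample M]
5. Courier goes to the north bank with sample P.  [the south bank: sample G, sample L | the north bank: sample A, sample M, sample P]
6. Courier goes back to the south bank alone.  [the south bank: sample G, sample L | the north bank: sample A, sample M, sample P]
7. Courier goes to the north bank with sample G.  [the south bank: sample L | the north bank: sample A, sample G, sample M, sample P]
8. Courier goes back to the south bank alone.  [the south bank: sample L | the north bank: sample A, sample G, sample M, sample P]
9. Courier goes to the north bank with sample L.  [the south bank: — | the north bank: sample A, sample G, sample L, sample M, sample P]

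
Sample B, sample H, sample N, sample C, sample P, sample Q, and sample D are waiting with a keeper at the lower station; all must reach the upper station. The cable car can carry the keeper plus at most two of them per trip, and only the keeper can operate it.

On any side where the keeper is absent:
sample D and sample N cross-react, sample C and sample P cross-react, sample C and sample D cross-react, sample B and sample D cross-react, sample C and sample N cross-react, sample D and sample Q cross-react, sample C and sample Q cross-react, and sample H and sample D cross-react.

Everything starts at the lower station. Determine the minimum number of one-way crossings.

Counting alone: the keeper can take at most 2 across per trip to the upper station, so moving all 7 needs at least 4 loaded trips out, with a return between consecutive ones — at least 7 crossings.
The safety rule pushes this higher. Following every safe sequence of crossings, the most of the 7 that can be at the upper station as the cable car arrives there on crossings 7, 9 is 5, 6 respectively — never all 7.
So no plan with fewer than 11 crossings exists, and this one achieves 11:
1. Keeper goes to the upper station with sample C and sample D.  [the lower station: sample B, sample H, sample N, sample P, sample Q | the upper station: sample C, sample D]
2. Keeper goes back to the lower station with sample C.  [the lower station: sample B, sample C, sample H, sample N, sample P, sample Q | the upper station: sample D]
3. Keeper goes to the upper station with sample B and sample C.  [the lower station: sample H, sample N, sample P, sample Q | the upper station: sample B, sample C, sample D]
4. Keeper goes back to the lower station with sample D.  [the lower station: sample D, sample H, sample N, sample P, sample Q | the upper station: sample B, sample C]
5. Keeper goes to the upper station with sample D and sample H.  [the lower station: sample N, sample P, sample Q | the upper station: sample B, sample C, sample D, sample H]
6. Keeper goes back to the lower station with sample D.  [the lower station: sample D, sample N, sample P, sample Q | the upper station: sample B, sample C, sample H]
7. Keeper goes to the upper station with sample N and sample Q.  [the lower station: sample D, sample P | the upper station: sample B, sample C, sample H, sample N, sample Q]
8. Keeper goes back to the lower station with sample C.  [the lower station: sample C, sample D, sample P | the upper station: sample B, sample H, sample N, sample Q]
9. Keeper goes to the upper station with sample C and sample P.  [the lower station: sample D | the upper station: sample B, sample C, sample H, sample N, sample P, sample Q]
10. Keeper goes back to the lower station with sample C.  [the lower station: sample C, sample D | the upper station: sample B, sample H, sample N, sample P, sample Q]
11. Keeper goes to the upper station with sample C and sample D.  [the lower station: — | the upper station: sample B, sample C, sample D, sample H, sample N, sample P, sample Q]

11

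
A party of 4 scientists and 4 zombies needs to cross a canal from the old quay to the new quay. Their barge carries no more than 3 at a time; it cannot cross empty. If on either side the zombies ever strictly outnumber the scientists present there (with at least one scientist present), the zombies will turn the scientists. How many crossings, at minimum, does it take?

Counting alone: each trip to the new quay takes at most 3 across and each return brings at least 1 back, so after t trips out (and t−1 returns) at most 3t − (t−1) of the 8 are across; that first reaches 8 at t = 4, so at least 7 crossings are needed.
The safety rule pushes this higher. Following every safe sequence of crossings, the most of the 8 that can be at the new quay as the barge arrives there on crossing 7 is 7 — never all 8.
So no plan with fewer than 9 crossings exists, and this one achieves 9:
1. 2 zombies → the new quay.  (the old quay: 4S 2Z; the new quay: 0S 2Z)
2. 1 zombie ← the old quay.  (the old quay: 4S 3Z; the new quay: 0S 1Z)
3. 3 zombies → the new quay.  (the old quay: 4S 0Z; the new quay: 0S 4Z)
4. 1 zombie ← the old quay.  (the old quay: 4S 1Z; the new quay: 0S 3Z)
5. 3 scientists → the new quay.  (the old quay: 1S 1Z; the new quay: 3S 3Z)
6. 1 scientist and 1 zombie ← the old quay.  (the old quay: 2S 2Z; the new quay: 2S 2Z)
7. 2 scientists → the new quay.  (the old quay: 0S 2Z; the new quay: 4S 2Z)
8. 1 zombie ← the old quay.  (the old quay: 0S 3Z; the new quay: 4S 1Z)
9. 3 zombies → the new quay.  (the old quay: 0S 0Z; the new quay: 4S 4Z)

9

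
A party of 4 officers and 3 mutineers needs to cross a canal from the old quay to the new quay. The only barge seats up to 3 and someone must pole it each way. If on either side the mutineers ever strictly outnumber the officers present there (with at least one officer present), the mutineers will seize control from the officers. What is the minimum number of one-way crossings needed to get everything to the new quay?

Counting alone: each trip to the new quay takes at most 3 across and each return brings at least 1 back, so after t trips out (and t−1 returns) at most 3t − (t−1) of the 7 are across; that first reaches 7 at t = 3, so at least 5 crossings are needed.
The plan below uses exactly 5 crossings, so it is optimal:
1. 3 mutineers → the new quay.  (the old quay: 4O 0M; the new quay: 0O 3M)
2. 1 mutineer ← the old quay.  (the old quay: 4O 1M; the new quay: 0O 2M)
3. 3 officers → the new quay.  (the old quay: 1O 1M; the new quay: 3O 2M)
4. 1 officer ← the old quay.  (the old quay: 2O 1M; the new quay: 2O 2M)
5. 2 officers and 1 mutineer → the new quay.  (the old quay: 0O 0M; the new quay: 4O 3M)

5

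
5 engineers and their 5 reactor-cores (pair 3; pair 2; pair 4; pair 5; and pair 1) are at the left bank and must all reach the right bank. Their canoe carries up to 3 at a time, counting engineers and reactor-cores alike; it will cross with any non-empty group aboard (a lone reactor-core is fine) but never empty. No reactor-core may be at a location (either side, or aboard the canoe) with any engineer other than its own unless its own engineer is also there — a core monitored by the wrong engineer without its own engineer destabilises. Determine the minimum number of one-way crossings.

11

Counting alone: each trip to the right bank takes at most 3 across and each return brings at least 1 back, so after t trips out (and t−1 returns) at most 3t − (t−1) of the 10 are across; that first reaches 10 at t = 5, so at least 9 crossings are needed.
The safety rule pushes this higher. Following every safe sequence of crossings, the most of the 10 that can be at the right bank as the canoe arrives there on crossing 9 is 9 — never all 10.
So no plan with fewer than 11 crossings exists, and this one achieves 11:
1. engineer 3 and reactor-core 3 cross → the right bank.
2. engineer 3 crosses ← the left bank.
3. reactor-core 2, reactor-core 4, and reactor-core 5 cross → the right bank.
4. reactor-core 3 crosses ← the left bank.
5. engineer 2, engineer 4, and engineer 5 cross → the right bank.
6. engineer 2 and reactor-core 2 cross ← the left bank.
7. engineer 1, engineer 2, and engineer 3 cross → the right bank.
8. reactor-core 4 crosses ← the left bank.
9. reactor-core 2 and reactor-core 3 cross → the right bank.
10. reactor-core 3 crosses ← the left bank.
11. reactor-core 1, reactor-core 3, and reactor-core 4 cross → the right bank.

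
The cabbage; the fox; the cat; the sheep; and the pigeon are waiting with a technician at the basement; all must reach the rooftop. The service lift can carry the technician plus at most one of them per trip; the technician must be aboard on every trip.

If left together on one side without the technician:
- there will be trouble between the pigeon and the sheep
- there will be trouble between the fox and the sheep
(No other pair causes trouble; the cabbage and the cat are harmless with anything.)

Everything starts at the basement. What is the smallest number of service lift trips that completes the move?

11

Counting alone: the technician can take at most 1 across per trip to the rooftop, so moving all 5 needs at least 5 loaded trips out, with a return between consecutive ones — at least 9 crossings.
The safety rule pushes this higher. Following every safe sequence of crossings, the most of the 5 that can be at the rooftop as the service lift arrives there on crossing 9 is 4 — never all 5.
So no plan with fewer than 11 crossings exists, and this one achieves 11:
1. Technician goes to the rooftop with the sheep.  [the basement: the cabbage, the cat, the fox, the pigeon | the rooftop: the sheep]
2. Technician goes back to the basement alone.  [the basement: the cabbage, the cat, the fox, the pigeon | the rooftop: the sheep]
3. Technician goes to the rooftop with the cabbage.  [the basement: the cat, the fox, the pigeon | the rooftop: the cabbage, the sheep]
4. Technician goes back to the basement alone.  [the basement: the cat, the fox, the pigeon | the rooftop: the cabbage, the sheep]
5. Technician goes to the rooftop with the fox.  [the basement: the cat, the pigeon | the rooftop: the cabbage, the fox, the sheep]
6. Technician goes back to the basement with the sheep.  [the basement: the cat, the pigeon, the sheep | the rooftop: the cabbage, the fox]
7. Technician goes to the rooftop with the pigeon.  [the basement: the cat, the sheep | the rooftop: the cabbage, the fox, the pigeon]
8. Technician goes back to the basement alone.  [the basement: the cat, the sheep | the rooftop: the cabbage, the fox, the pigeon]
9. Technician goes to the rooftop with the cat.  [the basement: the sheep | the rooftop: the cabbage, the cat, the fox, the pigeon]
10. Technician goes back to the basement alone.  [the basement: the sheep | the rooftop: the cabbage, the cat, the fox, the pigeon]
11. Technician goes to the rooftop with the sheep.  [the basement: — | the rooftop: the cabbage, the cat, the fox, the pigeon, the sheep]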